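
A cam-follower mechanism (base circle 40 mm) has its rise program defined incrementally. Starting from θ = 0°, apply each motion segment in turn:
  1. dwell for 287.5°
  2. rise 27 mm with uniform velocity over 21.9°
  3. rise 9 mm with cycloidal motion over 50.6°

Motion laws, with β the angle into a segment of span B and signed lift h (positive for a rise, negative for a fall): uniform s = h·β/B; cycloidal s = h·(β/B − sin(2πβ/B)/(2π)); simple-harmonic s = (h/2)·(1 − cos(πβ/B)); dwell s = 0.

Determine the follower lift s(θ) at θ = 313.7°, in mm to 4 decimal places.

seg 1 [0°–287.5°] dwell: s stays 0.0000
seg 2 [287.5°–309.4°] uniform, h=27: full span → s += 27 → s = 27.0000
seg 3 [309.4°–360°] cycloidal, h=9: θ=313.7° here. β=4.3, B=50.6. 9·(0.0850 − sin(2π·0.0850)/(2π)) = 0.0358 → s = 27.0358

27.0358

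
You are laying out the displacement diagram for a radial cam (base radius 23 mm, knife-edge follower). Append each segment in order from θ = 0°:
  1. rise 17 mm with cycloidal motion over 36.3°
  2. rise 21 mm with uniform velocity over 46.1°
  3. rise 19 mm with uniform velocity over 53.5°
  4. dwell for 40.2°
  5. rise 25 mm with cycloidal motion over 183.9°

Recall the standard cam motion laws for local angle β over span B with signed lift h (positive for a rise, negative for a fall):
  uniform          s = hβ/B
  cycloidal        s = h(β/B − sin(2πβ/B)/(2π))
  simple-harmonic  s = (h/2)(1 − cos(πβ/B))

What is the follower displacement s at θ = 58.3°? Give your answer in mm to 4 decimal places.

seg 1 [0°–36.3°] cycloidal, h=17: full span → s += 17 → s = 17.0000
seg 2 [36.3°–82.4°] uniform, h=21: θ=58.3° here. β=22, B=46.1. 21·22/46.1 = 10.0217 → s = 27.0217

27.0217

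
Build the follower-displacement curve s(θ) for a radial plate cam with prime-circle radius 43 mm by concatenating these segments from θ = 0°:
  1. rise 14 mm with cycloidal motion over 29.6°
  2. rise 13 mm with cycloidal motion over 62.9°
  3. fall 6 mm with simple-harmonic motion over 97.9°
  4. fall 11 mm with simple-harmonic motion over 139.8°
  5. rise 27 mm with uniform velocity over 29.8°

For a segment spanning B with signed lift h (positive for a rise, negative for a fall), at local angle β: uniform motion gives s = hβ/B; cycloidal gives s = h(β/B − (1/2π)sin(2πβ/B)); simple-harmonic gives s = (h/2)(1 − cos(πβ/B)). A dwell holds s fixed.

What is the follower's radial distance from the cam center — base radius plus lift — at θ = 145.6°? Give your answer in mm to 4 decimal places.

seg 1 [0°–29.6°] cycloidal, h=14: full span → s += 14 → s = 14.0000
seg 2 [29.6°–92.5°] cycloidal, h=13: full span → s += 13 → s = 27.0000
seg 3 [92.5°–190.4°] simple-harmonic, h=-6: θ=145.6° here. β=53.1, B=97.9. -6/2·(1 − cos(π·0.5424)) = -3.3983 → s = 23.6017
radial distance = base radius + s = 43 + 23.6017 = 66.6017

66.6017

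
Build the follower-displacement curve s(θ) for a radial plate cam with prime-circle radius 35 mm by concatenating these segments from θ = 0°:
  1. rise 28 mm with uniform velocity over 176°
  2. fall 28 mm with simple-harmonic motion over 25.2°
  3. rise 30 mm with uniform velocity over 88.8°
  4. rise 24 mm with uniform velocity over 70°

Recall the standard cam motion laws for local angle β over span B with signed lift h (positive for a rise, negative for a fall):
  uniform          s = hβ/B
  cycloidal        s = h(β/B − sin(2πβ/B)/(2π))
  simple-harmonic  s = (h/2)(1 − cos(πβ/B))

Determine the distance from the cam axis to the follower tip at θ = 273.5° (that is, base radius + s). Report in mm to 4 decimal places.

seg 1 [0°–176°] uniform, h=28: full span → s += 28 → s = 28.0000
seg 2 [176°–201.2°] simple-harmonic, h=-28: full span → s += -28 → s = 0.0000
seg 3 [201.2°–290°] uniform, h=30: θ=273.5° here. β=72.3, B=88.8. 30·72.3/88.8 = 24.4257 → s = 24.4257
radial distance = base radius + s = 35 + 24.4257 = 59.4257

59.4257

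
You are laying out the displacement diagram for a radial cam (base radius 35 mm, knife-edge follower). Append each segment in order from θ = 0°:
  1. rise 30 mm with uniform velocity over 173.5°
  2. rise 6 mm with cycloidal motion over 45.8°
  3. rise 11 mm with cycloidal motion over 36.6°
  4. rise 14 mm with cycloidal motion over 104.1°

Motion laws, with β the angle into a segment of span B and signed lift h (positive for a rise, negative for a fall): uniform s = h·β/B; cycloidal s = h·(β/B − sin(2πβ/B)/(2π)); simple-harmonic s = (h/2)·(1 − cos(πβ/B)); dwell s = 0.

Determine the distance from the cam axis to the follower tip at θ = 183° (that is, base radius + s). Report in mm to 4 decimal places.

seg 1 [0°–173.5°] uniform, h=30: full span → s += 30 → s = 30.0000
seg 2 [173.5°–219.3°] cycloidal, h=6: θ=183° here. β=9.5, B=45.8. 6·(0.2074 − sin(2π·0.2074)/(2π)) = 0.3236 → s = 30.3236
radial distance = base radius + s = 35 + 30.3236 = 65.3236

65.3236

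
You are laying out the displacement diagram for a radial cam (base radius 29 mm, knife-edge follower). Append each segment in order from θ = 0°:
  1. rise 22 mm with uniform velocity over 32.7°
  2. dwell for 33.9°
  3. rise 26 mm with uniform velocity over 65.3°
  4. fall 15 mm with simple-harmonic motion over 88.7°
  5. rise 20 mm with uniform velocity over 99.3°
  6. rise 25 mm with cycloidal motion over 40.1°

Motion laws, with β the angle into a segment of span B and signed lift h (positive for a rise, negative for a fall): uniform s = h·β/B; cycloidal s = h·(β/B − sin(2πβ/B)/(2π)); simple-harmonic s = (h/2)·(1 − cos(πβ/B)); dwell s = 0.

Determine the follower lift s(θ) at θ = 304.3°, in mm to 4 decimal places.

seg 1 [0°–32.7°] uniform, h=22: full span → s += 22 → s = 22.0000
seg 2 [32.7°–66.6°] dwell: s stays 22.0000
seg 3 [66.6°–131.9°] uniform, h=26: full span → s += 26 → s = 48.0000
seg 4 [131.9°–220.6°] simple-harmonic, h=-15: full span → s += -15 → s = 33.0000
seg 5 [220.6°–319.9°] uniform, h=20: θ=304.3° here. β=83.7, B=99.3. 20·83.7/99.3 = 16.8580 → s = 49.8580

49.8580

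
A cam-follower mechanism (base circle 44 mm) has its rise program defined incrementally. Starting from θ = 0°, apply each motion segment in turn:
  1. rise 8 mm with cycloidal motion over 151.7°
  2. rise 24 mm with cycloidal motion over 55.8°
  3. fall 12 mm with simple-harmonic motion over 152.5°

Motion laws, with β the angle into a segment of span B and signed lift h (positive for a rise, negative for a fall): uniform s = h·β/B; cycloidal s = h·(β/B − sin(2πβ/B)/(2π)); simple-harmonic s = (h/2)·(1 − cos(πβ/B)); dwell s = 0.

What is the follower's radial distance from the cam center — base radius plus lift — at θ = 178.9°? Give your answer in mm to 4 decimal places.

seg 1 [0°–151.7°] cycloidal, h=8: full span → s += 8 → s = 8.0000
seg 2 [151.7°–207.5°] cycloidal, h=24: θ=178.9° here. β=27.2, B=55.8. 24·(0.4875 − sin(2π·0.4875)/(2π)) = 11.3982 → s = 19.3982
radial distance = base radius + s = 44 + 19.3982 = 63.3982

63.3982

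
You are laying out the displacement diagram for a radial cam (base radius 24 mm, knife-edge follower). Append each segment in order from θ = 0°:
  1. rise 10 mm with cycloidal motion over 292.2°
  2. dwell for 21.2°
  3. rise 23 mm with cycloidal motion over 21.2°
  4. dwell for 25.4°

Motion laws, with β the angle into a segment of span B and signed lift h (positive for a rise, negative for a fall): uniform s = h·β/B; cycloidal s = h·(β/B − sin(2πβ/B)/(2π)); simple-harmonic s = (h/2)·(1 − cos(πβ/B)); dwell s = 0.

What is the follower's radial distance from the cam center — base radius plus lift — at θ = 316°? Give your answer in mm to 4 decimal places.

seg 1 [0°–292.2°] cycloidal, h=10: full span → s += 10 → s = 10.0000
seg 2 [292.2°–313.4°] dwell: s stays 10.0000
seg 3 [313.4°–334.6°] cycloidal, h=23: θ=316° here. β=2.6, B=21.2. 23·(0.1226 − sin(2π·0.1226)/(2π)) = 0.2710 → s = 10.2710
radial distance = base radius + s = 24 + 10.2710 = 34.2710

34.2710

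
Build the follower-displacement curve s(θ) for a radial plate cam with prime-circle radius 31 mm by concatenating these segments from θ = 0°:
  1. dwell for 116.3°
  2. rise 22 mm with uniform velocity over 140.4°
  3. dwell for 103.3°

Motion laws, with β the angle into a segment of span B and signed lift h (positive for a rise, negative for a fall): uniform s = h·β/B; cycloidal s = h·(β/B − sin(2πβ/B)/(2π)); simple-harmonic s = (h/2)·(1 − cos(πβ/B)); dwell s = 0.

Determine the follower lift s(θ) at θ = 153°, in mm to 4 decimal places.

seg 1 [0°–116.3°] dwell: s stays 0.0000
seg 2 [116.3°–256.7°] uniform, h=22: θ=153° here. β=36.7, B=140.4. 22·36.7/140.4 = 5.7507 → s = 5.7507

5.7507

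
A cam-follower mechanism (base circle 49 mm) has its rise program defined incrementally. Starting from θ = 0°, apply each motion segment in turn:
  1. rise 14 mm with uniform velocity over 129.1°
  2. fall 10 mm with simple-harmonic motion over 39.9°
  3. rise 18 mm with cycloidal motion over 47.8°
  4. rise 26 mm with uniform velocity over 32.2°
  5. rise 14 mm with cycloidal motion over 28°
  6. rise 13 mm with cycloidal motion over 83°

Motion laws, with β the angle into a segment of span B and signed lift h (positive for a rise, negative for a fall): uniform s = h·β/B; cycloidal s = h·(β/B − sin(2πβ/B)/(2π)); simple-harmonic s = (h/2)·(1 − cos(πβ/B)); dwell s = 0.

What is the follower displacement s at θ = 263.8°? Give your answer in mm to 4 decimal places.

seg 1 [0°–129.1°] uniform, h=14: full span → s += 14 → s = 14.0000
seg 2 [129.1°–169°] simple-harmonic, h=-10: full span → s += -10 → s = 4.0000
seg 3 [169°–216.8°] cycloidal, h=18: full span → s += 18 → s = 22.0000
seg 4 [216.8°–249°] uniform, h=26: full span → s += 26 → s = 48.0000
seg 5 [249°–277°] cycloidal, h=14: θ=263.8° here. β=14.8, B=28. 14·(0.5286 − sin(2π·0.5286)/(2π)) = 7.7979 → s = 55.7979

55.7979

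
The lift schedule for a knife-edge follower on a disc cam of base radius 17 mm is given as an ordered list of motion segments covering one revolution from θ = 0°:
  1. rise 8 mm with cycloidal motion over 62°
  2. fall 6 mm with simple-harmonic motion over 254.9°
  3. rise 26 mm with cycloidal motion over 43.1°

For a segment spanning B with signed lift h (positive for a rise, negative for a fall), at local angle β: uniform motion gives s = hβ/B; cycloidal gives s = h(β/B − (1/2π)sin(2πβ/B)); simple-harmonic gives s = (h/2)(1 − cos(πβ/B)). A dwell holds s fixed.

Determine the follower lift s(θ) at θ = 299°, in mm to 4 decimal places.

seg 1 [0°–62°] cycloidal, h=8: full span → s += 8 → s = 8.0000
seg 2 [62°–316.9°] simple-harmonic, h=-6: θ=299° here. β=237, B=254.9. -6/2·(1 − cos(π·0.9298)) = -5.9273 → s = 2.0727

2.0727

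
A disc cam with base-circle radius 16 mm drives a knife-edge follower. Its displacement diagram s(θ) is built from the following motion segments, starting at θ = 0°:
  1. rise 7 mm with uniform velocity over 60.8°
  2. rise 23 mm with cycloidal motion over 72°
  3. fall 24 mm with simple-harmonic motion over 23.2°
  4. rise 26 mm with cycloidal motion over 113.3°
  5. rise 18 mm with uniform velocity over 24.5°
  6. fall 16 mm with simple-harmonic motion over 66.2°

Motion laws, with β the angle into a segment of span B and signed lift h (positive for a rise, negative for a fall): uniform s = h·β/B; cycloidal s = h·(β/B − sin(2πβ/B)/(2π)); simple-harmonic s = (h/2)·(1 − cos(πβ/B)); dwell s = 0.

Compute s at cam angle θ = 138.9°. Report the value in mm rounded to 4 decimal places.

seg 1 [0°–60.8°] uniform, h=7: full span → s += 7 → s = 7.0000
seg 2 [60.8°–132.8°] cycloidal, h=23: full span → s += 23 → s = 30.0000
seg 3 [132.8°–156°] simple-harmonic, h=-24: θ=138.9° here. β=6.1, B=23.2. -24/2·(1 − cos(π·0.2629)) = -3.8663 → s = 26.1337

26.1337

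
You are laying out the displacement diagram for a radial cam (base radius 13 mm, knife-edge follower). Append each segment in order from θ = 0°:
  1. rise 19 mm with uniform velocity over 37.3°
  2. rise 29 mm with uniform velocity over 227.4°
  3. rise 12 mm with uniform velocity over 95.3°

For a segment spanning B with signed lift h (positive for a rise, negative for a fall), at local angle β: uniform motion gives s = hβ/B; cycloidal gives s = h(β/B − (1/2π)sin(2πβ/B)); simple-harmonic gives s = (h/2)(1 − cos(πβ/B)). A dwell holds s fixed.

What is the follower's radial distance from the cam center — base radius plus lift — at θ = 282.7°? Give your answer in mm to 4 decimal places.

seg 1 [0°–37.3°] uniform, h=19: full span → s += 19 → s = 19.0000
seg 2 [37.3°–264.7°] uniform, h=29: full span → s += 29 → s = 48.0000
seg 3 [264.7°–360°] uniform, h=12: θ=282.7° here. β=18, B=95.3. 12·18/95.3 = 2.2665 → s = 50.2665
radial distance = base radius + s = 13 + 50.2665 = 63.2665

63.2665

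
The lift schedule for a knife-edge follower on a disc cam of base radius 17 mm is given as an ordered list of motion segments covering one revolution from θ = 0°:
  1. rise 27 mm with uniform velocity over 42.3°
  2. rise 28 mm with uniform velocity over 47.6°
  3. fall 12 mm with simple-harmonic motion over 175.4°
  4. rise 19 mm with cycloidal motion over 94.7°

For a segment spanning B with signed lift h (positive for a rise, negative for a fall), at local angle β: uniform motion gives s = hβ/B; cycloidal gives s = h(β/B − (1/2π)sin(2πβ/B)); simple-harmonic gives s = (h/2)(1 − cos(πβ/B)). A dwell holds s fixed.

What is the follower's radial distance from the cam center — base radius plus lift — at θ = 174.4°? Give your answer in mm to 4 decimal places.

seg 1 [0°–42.3°] uniform, h=27: full span → s += 27 → s = 27.0000
seg 2 [42.3°–89.9°] uniform, h=28: full span → s += 28 → s = 55.0000
seg 3 [89.9°–265.3°] simple-harmonic, h=-12: θ=174.4° here. β=84.5, B=175.4. -12/2·(1 − cos(π·0.4818)) = -5.6563 → s = 49.3437
radial distance = base radius + s = 17 + 49.3437 = 66.3437

66.3437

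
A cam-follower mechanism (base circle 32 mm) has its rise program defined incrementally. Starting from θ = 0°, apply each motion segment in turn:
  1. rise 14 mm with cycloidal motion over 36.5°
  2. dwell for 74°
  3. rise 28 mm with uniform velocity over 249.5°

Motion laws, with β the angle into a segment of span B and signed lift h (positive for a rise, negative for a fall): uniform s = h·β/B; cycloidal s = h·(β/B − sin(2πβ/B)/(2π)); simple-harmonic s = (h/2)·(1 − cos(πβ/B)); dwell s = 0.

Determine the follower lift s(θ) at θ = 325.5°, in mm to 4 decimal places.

seg 1 [0°–36.5°] cycloidal, h=14: full span → s += 14 → s = 14.0000
seg 2 [36.5°–110.5°] dwell: s stays 14.0000
seg 3 [110.5°–360°] uniform, h=28: θ=325.5° here. β=215, B=249.5. 28·215/249.5 = 24.1283 → s = 38.1283

38.1283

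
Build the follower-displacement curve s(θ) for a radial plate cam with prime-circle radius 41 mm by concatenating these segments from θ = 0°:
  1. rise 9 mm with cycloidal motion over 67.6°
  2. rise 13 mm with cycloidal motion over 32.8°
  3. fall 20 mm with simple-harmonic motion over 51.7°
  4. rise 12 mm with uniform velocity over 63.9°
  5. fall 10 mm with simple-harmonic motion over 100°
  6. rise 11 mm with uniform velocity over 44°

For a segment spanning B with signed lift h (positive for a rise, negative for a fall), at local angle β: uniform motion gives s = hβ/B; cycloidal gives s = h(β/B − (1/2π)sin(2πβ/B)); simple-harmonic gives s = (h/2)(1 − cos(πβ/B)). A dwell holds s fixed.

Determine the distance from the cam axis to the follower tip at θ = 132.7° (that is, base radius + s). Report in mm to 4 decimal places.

seg 1 [0°–67.6°] cycloidal, h=9: full span → s += 9 → s = 9.0000
seg 2 [67.6°–100.4°] cycloidal, h=13: full span → s += 13 → s = 22.0000
seg 3 [100.4°–152.1°] simple-harmonic, h=-20: θ=132.7° here. β=32.3, B=51.7. -20/2·(1 − cos(π·0.6248)) = -13.8198 → s = 8.1802
radial distance = base radius + s = 41 + 8.1802 = 49.1802

49.1802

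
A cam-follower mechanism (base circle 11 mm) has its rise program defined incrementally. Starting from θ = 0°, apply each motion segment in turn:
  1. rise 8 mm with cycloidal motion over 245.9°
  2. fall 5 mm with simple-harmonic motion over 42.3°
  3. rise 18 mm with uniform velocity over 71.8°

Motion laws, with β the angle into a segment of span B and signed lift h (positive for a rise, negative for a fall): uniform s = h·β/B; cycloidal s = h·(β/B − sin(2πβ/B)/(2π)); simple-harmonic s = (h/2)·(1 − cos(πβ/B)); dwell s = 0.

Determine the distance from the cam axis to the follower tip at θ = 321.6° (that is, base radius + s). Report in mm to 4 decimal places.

seg 1 [0°–245.9°] cycloidal, h=8: full span → s += 8 → s = 8.0000
seg 2 [245.9°–288.2°] simple-harmonic, h=-5: full span → s += -5 → s = 3.0000
seg 3 [288.2°–360°] uniform, h=18: θ=321.6° here. β=33.4, B=71.8. 18·33.4/71.8 = 8.3733 → s = 11.3733
radial distance = base radius + s = 11 + 11.3733 = 22.3733

22.3733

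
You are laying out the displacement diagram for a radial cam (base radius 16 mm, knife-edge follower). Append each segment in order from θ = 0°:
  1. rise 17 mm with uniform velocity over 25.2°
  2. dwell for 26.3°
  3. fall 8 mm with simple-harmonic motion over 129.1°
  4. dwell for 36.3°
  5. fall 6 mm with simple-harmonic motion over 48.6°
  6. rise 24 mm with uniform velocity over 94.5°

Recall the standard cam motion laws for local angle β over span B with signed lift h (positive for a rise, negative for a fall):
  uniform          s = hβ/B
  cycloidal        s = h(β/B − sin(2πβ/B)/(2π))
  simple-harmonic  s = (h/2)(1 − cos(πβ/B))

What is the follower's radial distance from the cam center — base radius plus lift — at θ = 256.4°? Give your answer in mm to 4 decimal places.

seg 1 [0°–25.2°] uniform, h=17: full span → s += 17 → s = 17.0000
seg 2 [25.2°–51.5°] dwell: s stays 17.0000
seg 3 [51.5°–180.6°] simple-harmonic, h=-8: full span → s += -8 → s = 9.0000
seg 4 [180.6°–216.9°] dwell: s stays 9.0000
seg 5 [216.9°–265.5°] simple-harmonic, h=-6: θ=256.4° here. β=39.5, B=48.6. -6/2·(1 − cos(π·0.8128)) = -5.4958 → s = 3.5042
radial distance = base radius + s = 16 + 3.5042 = 19.5042

19.5042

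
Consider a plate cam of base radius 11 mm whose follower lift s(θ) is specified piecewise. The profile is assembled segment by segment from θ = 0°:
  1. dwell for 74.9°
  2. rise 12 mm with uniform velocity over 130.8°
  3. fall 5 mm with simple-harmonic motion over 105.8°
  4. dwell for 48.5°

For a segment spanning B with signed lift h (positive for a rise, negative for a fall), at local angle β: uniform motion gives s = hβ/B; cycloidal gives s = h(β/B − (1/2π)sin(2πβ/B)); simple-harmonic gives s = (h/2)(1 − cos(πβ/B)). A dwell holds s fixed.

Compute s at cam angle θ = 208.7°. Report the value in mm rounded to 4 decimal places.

seg 1 [0°–74.9°] dwell: s stays 0.0000
seg 2 [74.9°–205.7°] uniform, h=12: full span → s += 12 → s = 12.0000
seg 3 [205.7°–311.5°] simple-harmonic, h=-5: θ=208.7° here. β=3, B=105.8. -5/2·(1 − cos(π·0.0284)) = -0.0099 → s = 11.9901

11.9901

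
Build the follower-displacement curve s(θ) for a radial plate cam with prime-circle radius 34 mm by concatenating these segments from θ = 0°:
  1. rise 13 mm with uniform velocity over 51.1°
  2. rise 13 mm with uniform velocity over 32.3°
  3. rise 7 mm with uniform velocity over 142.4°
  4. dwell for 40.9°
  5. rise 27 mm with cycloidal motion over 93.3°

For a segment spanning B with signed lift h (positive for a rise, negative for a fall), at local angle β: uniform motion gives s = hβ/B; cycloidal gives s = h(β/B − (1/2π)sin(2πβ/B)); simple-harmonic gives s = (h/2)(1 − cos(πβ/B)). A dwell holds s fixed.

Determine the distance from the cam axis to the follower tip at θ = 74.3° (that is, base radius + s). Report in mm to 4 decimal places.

seg 1 [0°–51.1°] uniform, h=13: full span → s += 13 → s = 13.0000
seg 2 [51.1°–83.4°] uniform, h=13: θ=74.3° here. β=23.2, B=32.3. 13·23.2/32.3 = 9.3375 → s = 22.3375
radial distance = base radius + s = 34 + 22.3375 = 56.3375

56.3375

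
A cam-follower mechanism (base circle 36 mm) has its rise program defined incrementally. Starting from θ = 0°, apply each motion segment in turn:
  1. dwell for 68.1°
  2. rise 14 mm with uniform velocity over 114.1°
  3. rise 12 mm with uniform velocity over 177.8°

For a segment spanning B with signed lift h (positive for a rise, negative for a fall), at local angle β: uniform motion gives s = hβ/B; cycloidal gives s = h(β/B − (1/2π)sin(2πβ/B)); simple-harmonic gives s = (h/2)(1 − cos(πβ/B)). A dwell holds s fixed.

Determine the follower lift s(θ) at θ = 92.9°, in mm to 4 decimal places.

seg 1 [0°–68.1°] dwell: s stays 0.0000
seg 2 [68.1°–182.2°] uniform, h=14: θ=92.9° here. β=24.8, B=114.1. 14·24.8/114.1 = 3.0429 → s = 3.0429

3.0429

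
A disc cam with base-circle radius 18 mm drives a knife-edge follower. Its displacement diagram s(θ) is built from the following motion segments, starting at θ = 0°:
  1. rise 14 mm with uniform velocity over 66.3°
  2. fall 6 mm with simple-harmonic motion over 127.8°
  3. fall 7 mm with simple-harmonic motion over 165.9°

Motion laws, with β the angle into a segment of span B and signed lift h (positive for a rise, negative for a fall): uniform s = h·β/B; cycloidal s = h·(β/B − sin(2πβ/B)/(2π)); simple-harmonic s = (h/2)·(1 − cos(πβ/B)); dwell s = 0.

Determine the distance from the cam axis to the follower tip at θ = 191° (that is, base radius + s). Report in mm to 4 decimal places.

seg 1 [0°–66.3°] uniform, h=14: full span → s += 14 → s = 14.0000
seg 2 [66.3°–194.1°] simple-harmonic, h=-6: θ=191° here. β=124.7, B=127.8. -6/2·(1 − cos(π·0.9757)) = -5.9913 → s = 8.0087
radial distance = base radius + s = 18 + 8.0087 = 26.0087

26.0087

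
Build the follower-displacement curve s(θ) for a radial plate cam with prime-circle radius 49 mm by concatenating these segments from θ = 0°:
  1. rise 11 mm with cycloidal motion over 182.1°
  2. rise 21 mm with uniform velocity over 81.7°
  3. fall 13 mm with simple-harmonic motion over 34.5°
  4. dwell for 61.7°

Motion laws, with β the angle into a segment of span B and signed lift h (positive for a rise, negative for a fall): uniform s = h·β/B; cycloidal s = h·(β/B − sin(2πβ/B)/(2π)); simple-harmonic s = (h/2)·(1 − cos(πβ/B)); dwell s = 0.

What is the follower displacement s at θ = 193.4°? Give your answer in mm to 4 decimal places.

seg 1 [0°–182.1°] cycloidal, h=11: full span → s += 11 → s = 11.0000
seg 2 [182.1°–263.8°] uniform, h=21: θ=193.4° here. β=11.3, B=81.7. 21·11.3/81.7 = 2.9045 → s = 13.9045

13.9045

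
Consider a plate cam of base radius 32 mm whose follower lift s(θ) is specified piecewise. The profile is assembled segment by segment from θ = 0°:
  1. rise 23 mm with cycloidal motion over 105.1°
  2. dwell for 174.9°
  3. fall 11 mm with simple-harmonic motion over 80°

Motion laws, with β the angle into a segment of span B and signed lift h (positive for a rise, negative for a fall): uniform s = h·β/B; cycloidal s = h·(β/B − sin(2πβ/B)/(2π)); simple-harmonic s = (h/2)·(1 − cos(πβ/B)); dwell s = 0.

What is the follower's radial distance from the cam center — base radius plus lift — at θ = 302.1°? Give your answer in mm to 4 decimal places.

seg 1 [0°–105.1°] cycloidal, h=23: full span → s += 23 → s = 23.0000
seg 2 [105.1°–280°] dwell: s stays 23.0000
seg 3 [280°–360°] simple-harmonic, h=-11: θ=302.1° here. β=22.1, B=80. -11/2·(1 − cos(π·0.2763)) = -1.9445 → s = 21.0555
radial distance = base radius + s = 32 + 21.0555 = 53.0555

53.0555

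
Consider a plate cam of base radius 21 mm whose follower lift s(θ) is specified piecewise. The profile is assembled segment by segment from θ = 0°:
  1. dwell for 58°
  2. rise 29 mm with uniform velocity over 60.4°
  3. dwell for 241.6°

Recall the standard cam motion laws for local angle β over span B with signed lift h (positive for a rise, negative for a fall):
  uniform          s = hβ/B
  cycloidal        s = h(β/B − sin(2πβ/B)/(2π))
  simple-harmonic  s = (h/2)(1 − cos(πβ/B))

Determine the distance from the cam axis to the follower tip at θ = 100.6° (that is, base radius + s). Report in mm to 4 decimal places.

seg 1 [0°–58°] dwell: s stays 0.0000
seg 2 [58°–118.4°] uniform, h=29: θ=100.6° here. β=42.6, B=60.4. 29·42.6/60.4 = 20.4536 → s = 20.4536
radial distance = base radius + s = 21 + 20.4536 = 41.4536

41.4536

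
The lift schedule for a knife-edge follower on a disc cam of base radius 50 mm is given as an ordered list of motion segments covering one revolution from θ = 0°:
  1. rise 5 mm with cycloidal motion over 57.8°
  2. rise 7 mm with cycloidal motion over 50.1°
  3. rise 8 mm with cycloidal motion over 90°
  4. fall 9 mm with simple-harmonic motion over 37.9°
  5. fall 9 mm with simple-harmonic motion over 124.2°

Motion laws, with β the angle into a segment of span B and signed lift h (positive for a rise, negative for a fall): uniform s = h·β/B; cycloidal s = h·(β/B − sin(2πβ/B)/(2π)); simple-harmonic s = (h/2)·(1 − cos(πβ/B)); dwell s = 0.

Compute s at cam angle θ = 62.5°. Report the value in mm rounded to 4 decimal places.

seg 1 [0°–57.8°] cycloidal, h=5: full span → s += 5 → s = 5.0000
seg 2 [57.8°–107.9°] cycloidal, h=7: θ=62.5° here. β=4.7, B=50.1. 7·(0.0938 − sin(2π·0.0938)/(2π)) = 0.0374 → s = 5.0374

5.0374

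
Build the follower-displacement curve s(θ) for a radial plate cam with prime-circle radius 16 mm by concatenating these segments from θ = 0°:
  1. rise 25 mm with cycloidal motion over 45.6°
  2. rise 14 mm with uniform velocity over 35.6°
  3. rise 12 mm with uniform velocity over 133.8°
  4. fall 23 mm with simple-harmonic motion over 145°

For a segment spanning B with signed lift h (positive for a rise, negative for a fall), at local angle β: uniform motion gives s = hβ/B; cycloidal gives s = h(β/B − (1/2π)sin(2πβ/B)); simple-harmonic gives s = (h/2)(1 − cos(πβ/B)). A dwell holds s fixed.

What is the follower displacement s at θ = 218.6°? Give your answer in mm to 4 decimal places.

seg 1 [0°–45.6°] cycloidal, h=25: full span → s += 25 → s = 25.0000
seg 2 [45.6°–81.2°] uniform, h=14: full span → s += 14 → s = 39.0000
seg 3 [81.2°–215°] uniform, h=12: full span → s += 12 → s = 51.0000
seg 4 [215°–360°] simple-harmonic, h=-23: θ=218.6° here. β=3.6, B=145. -23/2·(1 − cos(π·0.0248)) = -0.0350 → s = 50.9650

50.9650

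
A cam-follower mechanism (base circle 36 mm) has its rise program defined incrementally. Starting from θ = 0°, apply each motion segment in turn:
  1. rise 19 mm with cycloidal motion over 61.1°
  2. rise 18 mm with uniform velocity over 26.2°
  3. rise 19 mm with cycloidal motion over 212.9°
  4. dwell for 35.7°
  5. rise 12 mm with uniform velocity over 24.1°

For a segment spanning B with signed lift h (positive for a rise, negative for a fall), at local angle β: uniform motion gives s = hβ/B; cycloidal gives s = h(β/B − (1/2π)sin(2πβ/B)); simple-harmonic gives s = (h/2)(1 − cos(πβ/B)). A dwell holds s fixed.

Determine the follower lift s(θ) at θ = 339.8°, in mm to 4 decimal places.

seg 1 [0°–61.1°] cycloidal, h=19: full span → s += 19 → s = 19.0000
seg 2 [61.1°–87.3°] uniform, h=18: full span → s += 18 → s = 37.0000
seg 3 [87.3°–300.2°] cycloidal, h=19: full span → s += 19 → s = 56.0000
seg 4 [300.2°–335.9°] dwell: s stays 56.0000
seg 5 [335.9°–360°] uniform, h=12: θ=339.8° here. β=3.9, B=24.1. 12·3.9/24.1 = 1.9419 → s = 57.9419

57.9419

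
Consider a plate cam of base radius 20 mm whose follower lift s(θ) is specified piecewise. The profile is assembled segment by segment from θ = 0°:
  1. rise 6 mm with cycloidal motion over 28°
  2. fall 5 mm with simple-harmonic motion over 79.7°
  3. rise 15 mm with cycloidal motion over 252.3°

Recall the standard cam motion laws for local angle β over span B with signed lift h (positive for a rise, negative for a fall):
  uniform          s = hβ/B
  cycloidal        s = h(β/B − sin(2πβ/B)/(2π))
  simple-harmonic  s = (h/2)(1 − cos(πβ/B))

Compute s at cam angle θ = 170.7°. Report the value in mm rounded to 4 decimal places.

seg 1 [0°–28°] cycloidal, h=6: full span → s += 6 → s = 6.0000
seg 2 [28°–107.7°] simple-harmonic, h=-5: full span → s += -5 → s = 1.0000
seg 3 [107.7°–360°] cycloidal, h=15: θ=170.7° here. β=63, B=252.3. 15·(0.2497 − sin(2π·0.2497)/(2π)) = 1.3582 → s = 2.3582

2.3582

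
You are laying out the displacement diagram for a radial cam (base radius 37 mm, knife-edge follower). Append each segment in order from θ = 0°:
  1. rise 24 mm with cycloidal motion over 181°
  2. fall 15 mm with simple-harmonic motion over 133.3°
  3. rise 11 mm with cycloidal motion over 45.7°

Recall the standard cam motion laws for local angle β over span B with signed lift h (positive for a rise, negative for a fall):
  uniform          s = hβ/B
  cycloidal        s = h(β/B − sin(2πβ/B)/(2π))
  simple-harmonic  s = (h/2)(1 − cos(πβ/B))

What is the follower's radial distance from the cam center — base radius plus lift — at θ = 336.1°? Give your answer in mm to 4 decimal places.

seg 1 [0°–181°] cycloidal, h=24: full span → s += 24 → s = 24.0000
seg 2 [181°–314.3°] simple-harmonic, h=-15: full span → s += -15 → s = 9.0000
seg 3 [314.3°–360°] cycloidal, h=11: θ=336.1° here. β=21.8, B=45.7. 11·(0.4770 − sin(2π·0.4770)/(2π)) = 4.9954 → s = 13.9954
radial distance = base radius + s = 37 + 13.9954 = 50.9954

50.9954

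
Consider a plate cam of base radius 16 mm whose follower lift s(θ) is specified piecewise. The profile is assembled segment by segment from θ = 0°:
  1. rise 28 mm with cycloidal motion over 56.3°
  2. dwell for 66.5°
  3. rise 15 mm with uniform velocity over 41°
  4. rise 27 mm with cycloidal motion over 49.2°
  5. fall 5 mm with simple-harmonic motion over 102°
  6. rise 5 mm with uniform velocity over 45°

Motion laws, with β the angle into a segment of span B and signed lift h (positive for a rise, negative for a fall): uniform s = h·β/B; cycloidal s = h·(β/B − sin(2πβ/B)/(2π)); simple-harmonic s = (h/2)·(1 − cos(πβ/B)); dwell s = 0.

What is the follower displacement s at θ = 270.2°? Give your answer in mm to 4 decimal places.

seg 1 [0°–56.3°] cycloidal, h=28: full span → s += 28 → s = 28.0000
seg 2 [56.3°–122.8°] dwell: s stays 28.0000
seg 3 [122.8°–163.8°] uniform, h=15: full span → s += 15 → s = 43.0000
seg 4 [163.8°–213°] cycloidal, h=27: full span → s += 27 → s = 70.0000
seg 5 [213°–315°] simple-harmonic, h=-5: θ=270.2° here. β=57.2, B=102. -5/2·(1 − cos(π·0.5608)) = -2.9745 → s = 67.0255

67.0255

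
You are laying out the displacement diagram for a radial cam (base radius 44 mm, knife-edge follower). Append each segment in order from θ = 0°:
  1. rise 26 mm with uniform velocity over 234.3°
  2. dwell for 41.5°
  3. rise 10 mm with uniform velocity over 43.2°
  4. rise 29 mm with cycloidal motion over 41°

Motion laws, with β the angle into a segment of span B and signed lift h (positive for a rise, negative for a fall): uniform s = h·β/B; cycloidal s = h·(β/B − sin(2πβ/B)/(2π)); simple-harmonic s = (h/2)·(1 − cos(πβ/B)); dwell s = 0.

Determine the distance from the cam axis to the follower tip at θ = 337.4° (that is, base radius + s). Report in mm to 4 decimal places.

seg 1 [0°–234.3°] uniform, h=26: full span → s += 26 → s = 26.0000
seg 2 [234.3°–275.8°] dwell: s stays 26.0000
seg 3 [275.8°–319°] uniform, h=10: full span → s += 10 → s = 36.0000
seg 4 [319°–360°] cycloidal, h=29: θ=337.4° here. β=18.4, B=41. 29·(0.4488 − sin(2π·0.4488)/(2π)) = 11.5548 → s = 47.5548
radial distance = base radius + s = 44 + 47.5548 = 91.5548

91.5548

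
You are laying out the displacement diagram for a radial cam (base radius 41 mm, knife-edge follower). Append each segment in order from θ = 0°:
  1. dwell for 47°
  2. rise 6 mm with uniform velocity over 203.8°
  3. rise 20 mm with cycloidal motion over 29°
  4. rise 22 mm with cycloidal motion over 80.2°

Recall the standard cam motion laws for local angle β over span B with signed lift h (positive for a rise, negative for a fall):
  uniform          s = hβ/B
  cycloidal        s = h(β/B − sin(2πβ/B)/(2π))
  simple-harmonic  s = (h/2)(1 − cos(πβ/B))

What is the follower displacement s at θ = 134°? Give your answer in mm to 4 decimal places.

seg 1 [0°–47°] dwell: s stays 0.0000
seg 2 [47°–250.8°] uniform, h=6: θ=134° here. β=87, B=203.8. 6·87/203.8 = 2.5613 → s = 2.5613

2.5613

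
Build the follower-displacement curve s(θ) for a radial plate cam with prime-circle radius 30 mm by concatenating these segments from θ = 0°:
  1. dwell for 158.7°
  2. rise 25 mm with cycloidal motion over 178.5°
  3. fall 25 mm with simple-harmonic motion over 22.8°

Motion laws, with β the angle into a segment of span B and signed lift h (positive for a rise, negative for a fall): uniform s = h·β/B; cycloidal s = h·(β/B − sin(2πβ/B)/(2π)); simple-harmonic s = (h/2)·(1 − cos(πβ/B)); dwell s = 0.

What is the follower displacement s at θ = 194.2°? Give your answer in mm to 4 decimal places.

seg 1 [0°–158.7°] dwell: s stays 0.0000
seg 2 [158.7°–337.2°] cycloidal, h=25: θ=194.2° here. β=35.5, B=178.5. 25·(0.1989 − sin(2π·0.1989)/(2π)) = 1.1966 → s = 1.1966

1.1966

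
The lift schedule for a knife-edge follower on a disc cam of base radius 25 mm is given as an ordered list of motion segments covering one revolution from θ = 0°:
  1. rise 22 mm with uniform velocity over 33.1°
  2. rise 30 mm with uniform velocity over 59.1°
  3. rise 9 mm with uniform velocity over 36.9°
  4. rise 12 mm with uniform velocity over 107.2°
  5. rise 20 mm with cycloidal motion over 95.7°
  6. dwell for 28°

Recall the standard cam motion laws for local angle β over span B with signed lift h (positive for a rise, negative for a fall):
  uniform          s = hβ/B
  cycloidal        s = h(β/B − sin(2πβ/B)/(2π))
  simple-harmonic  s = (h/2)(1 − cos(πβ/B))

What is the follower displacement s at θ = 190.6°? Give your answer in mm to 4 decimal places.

seg 1 [0°–33.1°] uniform, h=22: full span → s += 22 → s = 22.0000
seg 2 [33.1°–92.2°] uniform, h=30: full span → s += 30 → s = 52.0000
seg 3 [92.2°–129.1°] uniform, h=9: full span → s += 9 → s = 61.0000
seg 4 [129.1°–236.3°] uniform, h=12: θ=190.6° here. β=61.5, B=107.2. 12·61.5/107.2 = 6.8843 → s = 67.8843

67.8843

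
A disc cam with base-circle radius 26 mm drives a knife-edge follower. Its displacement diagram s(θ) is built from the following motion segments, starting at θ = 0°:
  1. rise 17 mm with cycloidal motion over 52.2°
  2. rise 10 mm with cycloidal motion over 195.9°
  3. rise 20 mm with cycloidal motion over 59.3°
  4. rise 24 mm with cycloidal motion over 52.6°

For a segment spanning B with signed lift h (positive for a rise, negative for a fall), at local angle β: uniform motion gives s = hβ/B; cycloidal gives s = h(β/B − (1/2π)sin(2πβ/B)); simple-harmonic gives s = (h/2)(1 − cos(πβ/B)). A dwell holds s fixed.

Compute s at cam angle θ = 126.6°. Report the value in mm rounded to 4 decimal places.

seg 1 [0°–52.2°] cycloidal, h=17: full span → s += 17 → s = 17.0000
seg 2 [52.2°–248.1°] cycloidal, h=10: θ=126.6° here. β=74.4, B=195.9. 10·(0.3798 − sin(2π·0.3798)/(2π)) = 2.7068 → s = 19.7068

19.7068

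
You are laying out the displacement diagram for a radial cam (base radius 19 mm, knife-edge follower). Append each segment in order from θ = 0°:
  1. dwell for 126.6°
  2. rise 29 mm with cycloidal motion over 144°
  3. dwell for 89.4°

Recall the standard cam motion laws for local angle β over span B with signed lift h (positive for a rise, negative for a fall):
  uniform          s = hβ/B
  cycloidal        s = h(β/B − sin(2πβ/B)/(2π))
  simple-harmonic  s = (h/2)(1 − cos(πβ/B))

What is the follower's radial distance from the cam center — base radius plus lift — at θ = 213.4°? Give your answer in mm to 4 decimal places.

seg 1 [0°–126.6°] dwell: s stays 0.0000
seg 2 [126.6°–270.6°] cycloidal, h=29: θ=213.4° here. β=86.8, B=144. 29·(0.6028 − sin(2π·0.6028)/(2π)) = 20.2582 → s = 20.2582
radial distance = base radius + s = 19 + 20.2582 = 39.2582

39.2582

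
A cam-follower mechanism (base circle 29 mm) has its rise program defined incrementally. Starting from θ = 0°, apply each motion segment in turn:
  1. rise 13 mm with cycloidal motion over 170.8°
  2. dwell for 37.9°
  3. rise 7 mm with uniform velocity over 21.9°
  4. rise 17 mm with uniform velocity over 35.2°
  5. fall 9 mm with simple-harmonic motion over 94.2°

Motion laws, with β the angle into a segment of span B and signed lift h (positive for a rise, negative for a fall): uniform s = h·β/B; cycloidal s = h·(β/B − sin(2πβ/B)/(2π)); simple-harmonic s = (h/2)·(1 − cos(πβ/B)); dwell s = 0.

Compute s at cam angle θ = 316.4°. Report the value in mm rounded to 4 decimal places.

seg 1 [0°–170.8°] cycloidal, h=13: full span → s += 13 → s = 13.0000
seg 2 [170.8°–208.7°] dwell: s stays 13.0000
seg 3 [208.7°–230.6°] uniform, h=7: full span → s += 7 → s = 20.0000
seg 4 [230.6°–265.8°] uniform, h=17: full span → s += 17 → s = 37.0000
seg 5 [265.8°–360°] simple-harmonic, h=-9: θ=316.4° here. β=50.6, B=94.2. -9/2·(1 − cos(π·0.5372)) = -5.0241 → s = 31.9759

31.9759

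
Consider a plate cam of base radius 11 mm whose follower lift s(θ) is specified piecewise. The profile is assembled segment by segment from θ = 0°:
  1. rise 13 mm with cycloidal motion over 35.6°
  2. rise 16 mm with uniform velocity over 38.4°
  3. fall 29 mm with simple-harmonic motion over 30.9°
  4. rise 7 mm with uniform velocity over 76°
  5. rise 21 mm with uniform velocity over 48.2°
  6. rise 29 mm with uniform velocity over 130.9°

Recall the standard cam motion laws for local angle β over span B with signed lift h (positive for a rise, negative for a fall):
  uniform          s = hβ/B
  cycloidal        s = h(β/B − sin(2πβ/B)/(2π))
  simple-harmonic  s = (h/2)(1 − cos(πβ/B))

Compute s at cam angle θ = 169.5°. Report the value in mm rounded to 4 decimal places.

seg 1 [0°–35.6°] cycloidal, h=13: full span → s += 13 → s = 13.0000
seg 2 [35.6°–74°] uniform, h=16: full span → s += 16 → s = 29.0000
seg 3 [74°–104.9°] simple-harmonic, h=-29: full span → s += -29 → s = 0.0000
seg 4 [104.9°–180.9°] uniform, h=7: θ=169.5° here. β=64.6, B=76. 7·64.6/76 = 5.9500 → s = 5.9500

5.9500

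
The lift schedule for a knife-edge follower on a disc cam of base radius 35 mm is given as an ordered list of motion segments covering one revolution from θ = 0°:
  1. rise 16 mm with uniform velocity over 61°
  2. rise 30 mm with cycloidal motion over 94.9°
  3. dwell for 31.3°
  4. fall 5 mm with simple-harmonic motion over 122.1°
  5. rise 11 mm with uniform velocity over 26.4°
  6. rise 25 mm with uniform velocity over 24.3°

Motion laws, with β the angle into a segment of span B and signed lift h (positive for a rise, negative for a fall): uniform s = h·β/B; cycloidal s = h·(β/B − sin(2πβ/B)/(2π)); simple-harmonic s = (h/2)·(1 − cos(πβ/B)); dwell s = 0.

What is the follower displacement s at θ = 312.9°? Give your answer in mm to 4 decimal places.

seg 1 [0°–61°] uniform, h=16: full span → s += 16 → s = 16.0000
seg 2 [61°–155.9°] cycloidal, h=30: full span → s += 30 → s = 46.0000
seg 3 [155.9°–187.2°] dwell: s stays 46.0000
seg 4 [187.2°–309.3°] simple-harmonic, h=-5: full span → s += -5 → s = 41.0000
seg 5 [309.3°–335.7°] uniform, h=11: θ=312.9° here. β=3.6, B=26.4. 11·3.6/26.4 = 1.5000 → s = 42.5000

42.5000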